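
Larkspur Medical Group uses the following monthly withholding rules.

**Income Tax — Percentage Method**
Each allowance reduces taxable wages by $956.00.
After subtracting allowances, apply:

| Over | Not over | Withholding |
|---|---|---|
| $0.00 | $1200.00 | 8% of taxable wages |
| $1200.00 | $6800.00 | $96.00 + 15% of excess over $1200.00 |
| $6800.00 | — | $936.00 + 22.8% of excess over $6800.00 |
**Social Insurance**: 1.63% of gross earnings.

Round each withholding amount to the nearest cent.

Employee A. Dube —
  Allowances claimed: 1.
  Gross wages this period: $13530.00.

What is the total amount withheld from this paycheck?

Income Tax: taxable = $13530.00 − 1×$956.00 = $12574.00
  $936.00 + 22.8% × ($12574.00 − $6800.00) = $936.00 + 22.8% × $5774.00 = $2252.47
Social Insurance: 1.63% × $13530.00 = $220.54
Total: $2252.47 + $220.54 = $2473.01

$2473.01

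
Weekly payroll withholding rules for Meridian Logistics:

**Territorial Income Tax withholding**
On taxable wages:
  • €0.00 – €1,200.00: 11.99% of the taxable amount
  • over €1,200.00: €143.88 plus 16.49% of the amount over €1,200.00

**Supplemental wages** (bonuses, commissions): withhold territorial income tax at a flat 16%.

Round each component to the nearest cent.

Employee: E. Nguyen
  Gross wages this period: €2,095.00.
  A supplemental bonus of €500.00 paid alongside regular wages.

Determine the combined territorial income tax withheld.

Territorial Income Tax: taxable = €2,095.00
  €143.88 + 16.49% × (€2,095.00 − €1,200.00) = €143.88 + 16.49% × €895.00 = €291.47
Supplemental (16% flat on bonus): 16% × €500.00 = €80.00
Total territorial income tax: €291.47 + €80.00 = €371.47

€371.47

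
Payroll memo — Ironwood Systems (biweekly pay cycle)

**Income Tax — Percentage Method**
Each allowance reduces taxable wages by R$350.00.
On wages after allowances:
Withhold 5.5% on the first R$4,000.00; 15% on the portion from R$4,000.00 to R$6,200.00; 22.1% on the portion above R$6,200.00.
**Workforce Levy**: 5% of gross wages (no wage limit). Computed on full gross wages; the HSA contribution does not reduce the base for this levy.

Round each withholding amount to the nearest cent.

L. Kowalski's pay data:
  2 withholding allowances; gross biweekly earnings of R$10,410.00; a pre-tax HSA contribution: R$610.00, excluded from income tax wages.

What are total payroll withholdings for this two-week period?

R$1,711.40

Income Tax: taxable = R$10,410.00 − R$610.00 − 2×R$350.00 = R$9,100.00
  R$550.00 + 22.1% × (R$9,100.00 − R$6,200.00) = R$550.00 + 22.1% × R$2,900.00 = R$1,190.90
Workforce Levy: 5% × R$10,410.00 = R$520.50
Total: R$1,190.90 + R$520.50 = R$1,711.40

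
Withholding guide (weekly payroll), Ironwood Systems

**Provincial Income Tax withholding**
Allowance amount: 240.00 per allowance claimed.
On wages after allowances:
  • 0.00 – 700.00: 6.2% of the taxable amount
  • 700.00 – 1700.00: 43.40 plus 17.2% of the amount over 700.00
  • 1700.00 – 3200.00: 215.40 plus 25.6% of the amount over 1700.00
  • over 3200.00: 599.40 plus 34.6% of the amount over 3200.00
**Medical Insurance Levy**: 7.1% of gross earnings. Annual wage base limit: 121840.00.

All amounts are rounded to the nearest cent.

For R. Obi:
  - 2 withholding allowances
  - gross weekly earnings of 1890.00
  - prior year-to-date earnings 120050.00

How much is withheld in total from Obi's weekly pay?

Provincial Income Tax: taxable = 1890.00 − 2×240.00 = 1410.00
  43.40 + 17.2% × (1410.00 − 700.00) = 43.40 + 17.2% × 710.00 = 165.52
Medical Insurance Levy: cap 121840.00 − YTD 120050.00 = 1790.00 subject; 7.1% × 1790.00 = 127.09
Total: 165.52 + 127.09 = 292.61

292.61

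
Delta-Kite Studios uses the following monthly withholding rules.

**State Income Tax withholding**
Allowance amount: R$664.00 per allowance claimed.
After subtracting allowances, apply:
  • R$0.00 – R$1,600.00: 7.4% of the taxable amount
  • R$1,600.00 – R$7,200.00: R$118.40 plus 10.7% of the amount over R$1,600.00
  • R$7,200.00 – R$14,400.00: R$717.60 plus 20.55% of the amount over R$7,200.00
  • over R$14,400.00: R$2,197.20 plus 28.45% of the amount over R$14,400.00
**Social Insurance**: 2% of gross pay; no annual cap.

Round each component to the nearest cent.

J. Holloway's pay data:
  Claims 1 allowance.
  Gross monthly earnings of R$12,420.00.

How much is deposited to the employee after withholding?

R$10,517.74

State Income Tax: taxable = R$12,420.00 − 1×R$664.00 = R$11,756.00
  R$717.60 + 20.55% × (R$11,756.00 − R$7,200.00) = R$717.60 + 20.55% × R$4,556.00 = R$1,653.86
Social Insurance: 2% × R$12,420.00 = R$248.40
Total withheld: R$1,653.86 + R$248.40 = R$1,902.26
Net pay: R$12,420.00 − R$1,902.26 = R$10,517.74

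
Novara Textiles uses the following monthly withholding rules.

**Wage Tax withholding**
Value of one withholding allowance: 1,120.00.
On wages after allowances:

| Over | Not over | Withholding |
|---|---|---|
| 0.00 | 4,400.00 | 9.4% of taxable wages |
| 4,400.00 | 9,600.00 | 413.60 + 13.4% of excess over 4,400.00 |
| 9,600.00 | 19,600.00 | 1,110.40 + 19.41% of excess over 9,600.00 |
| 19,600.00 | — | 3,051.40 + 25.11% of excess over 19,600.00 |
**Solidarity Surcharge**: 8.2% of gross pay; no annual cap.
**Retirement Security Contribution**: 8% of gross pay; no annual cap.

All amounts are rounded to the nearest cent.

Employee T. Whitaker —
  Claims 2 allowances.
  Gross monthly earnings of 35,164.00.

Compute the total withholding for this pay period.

12,093.63

Wage Tax: taxable = 35,164.00 − 2×1,120.00 = 32,924.00
  3,051.40 + 25.11% × (32,924.00 − 19,600.00) = 3,051.40 + 25.11% × 13,324.00 = 6,397.06
Solidarity Surcharge: 8.2% × 35,164.00 = 2,883.45
Retirement Security Contribution: 8% × 35,164.00 = 2,813.12
Total: 6,397.06 + 2,883.45 + 2,813.12 = 12,093.63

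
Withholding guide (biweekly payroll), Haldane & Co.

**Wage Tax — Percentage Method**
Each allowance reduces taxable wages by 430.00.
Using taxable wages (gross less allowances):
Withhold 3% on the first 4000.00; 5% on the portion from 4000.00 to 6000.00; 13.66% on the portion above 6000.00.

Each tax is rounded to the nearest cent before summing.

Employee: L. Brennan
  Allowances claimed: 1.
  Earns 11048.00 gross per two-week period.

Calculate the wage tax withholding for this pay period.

Wage Tax: taxable = 11048.00 − 1×430.00 = 10618.00
  220.00 + 13.66% × (10618.00 − 6000.00) = 220.00 + 13.66% × 4618.00 = 850.82

850.82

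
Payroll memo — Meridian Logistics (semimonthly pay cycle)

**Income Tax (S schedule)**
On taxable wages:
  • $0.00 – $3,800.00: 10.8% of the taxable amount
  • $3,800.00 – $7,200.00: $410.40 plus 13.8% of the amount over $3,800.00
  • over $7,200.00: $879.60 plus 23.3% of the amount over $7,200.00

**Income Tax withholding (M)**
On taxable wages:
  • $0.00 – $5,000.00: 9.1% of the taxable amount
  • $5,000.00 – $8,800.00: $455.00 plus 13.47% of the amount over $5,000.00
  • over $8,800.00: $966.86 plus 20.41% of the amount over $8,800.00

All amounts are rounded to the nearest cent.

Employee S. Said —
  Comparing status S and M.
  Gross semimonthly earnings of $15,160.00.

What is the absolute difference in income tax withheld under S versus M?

Income Tax (S): taxable = $15,160.00
  $879.60 + 23.3% × ($15,160.00 − $7,200.00) = $879.60 + 23.3% × $7,960.00 = $2,734.28
Income Tax (M): taxable = $15,160.00
  $966.86 + 20.41% × ($15,160.00 − $8,800.00) = $966.86 + 20.41% × $6,360.00 = $2,264.94
Difference: |$2,734.28 − $2,264.94| = $469.34 (higher under S)

$469.34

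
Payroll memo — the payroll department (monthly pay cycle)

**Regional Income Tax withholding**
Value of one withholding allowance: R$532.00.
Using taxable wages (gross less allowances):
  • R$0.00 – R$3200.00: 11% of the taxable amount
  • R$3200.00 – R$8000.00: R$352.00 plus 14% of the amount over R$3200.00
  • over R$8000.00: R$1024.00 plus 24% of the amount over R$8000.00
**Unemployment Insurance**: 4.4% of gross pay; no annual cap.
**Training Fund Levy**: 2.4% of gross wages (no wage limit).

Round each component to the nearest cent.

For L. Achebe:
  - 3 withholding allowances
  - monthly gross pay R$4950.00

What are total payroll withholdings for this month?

Regional Income Tax: taxable = R$4950.00 − 3×R$532.00 = R$3354.00
  R$352.00 + 14% × (R$3354.00 − R$3200.00) = R$352.00 + 14% × R$154.00 = R$373.56
Unemployment Insurance: 4.4% × R$4950.00 = R$217.80
Training Fund Levy: 2.4% × R$4950.00 = R$118.80
Total: R$373.56 + R$217.80 + R$118.80 = R$710.16

R$710.16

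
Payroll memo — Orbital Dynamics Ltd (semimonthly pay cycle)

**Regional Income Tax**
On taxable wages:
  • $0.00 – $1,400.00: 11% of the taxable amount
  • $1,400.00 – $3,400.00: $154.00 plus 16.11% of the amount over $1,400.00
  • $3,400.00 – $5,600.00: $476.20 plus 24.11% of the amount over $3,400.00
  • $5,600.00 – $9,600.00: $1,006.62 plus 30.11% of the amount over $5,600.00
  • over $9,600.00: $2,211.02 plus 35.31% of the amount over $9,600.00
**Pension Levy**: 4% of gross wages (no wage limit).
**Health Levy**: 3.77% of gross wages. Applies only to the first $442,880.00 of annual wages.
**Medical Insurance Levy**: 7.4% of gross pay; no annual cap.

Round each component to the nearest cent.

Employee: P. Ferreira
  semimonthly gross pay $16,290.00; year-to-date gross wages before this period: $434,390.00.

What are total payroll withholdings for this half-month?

$6,750.39

Regional Income Tax: taxable = $16,290.00
  $2,211.02 + 35.31% × ($16,290.00 − $9,600.00) = $2,211.02 + 35.31% × $6,690.00 = $4,573.26
Pension Levy: 4% × $16,290.00 = $651.60
Health Levy: cap $442,880.00 − YTD $434,390.00 = $8,490.00 subject; 3.77% × $8,490.00 = $320.07
Medical Insurance Levy: 7.4% × $16,290.00 = $1,205.46
Total: $4,573.26 + $651.60 + $320.07 + $1,205.46 = $6,750.39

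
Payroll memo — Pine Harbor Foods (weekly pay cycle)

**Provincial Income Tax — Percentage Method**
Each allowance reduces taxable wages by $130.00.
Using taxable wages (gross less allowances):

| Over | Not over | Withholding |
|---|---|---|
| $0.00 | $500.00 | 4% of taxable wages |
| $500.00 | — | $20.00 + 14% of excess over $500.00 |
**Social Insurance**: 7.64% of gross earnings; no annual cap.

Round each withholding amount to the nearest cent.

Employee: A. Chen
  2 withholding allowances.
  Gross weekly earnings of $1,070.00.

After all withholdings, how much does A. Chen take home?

$924.85

Provincial Income Tax: taxable = $1,070.00 − 2×$130.00 = $810.00
  $20.00 + 14% × ($810.00 − $500.00) = $20.00 + 14% × $310.00 = $63.40
Social Insurance: 7.64% × $1,070.00 = $81.75
Total withheld: $63.40 + $81.75 = $145.15
Net pay: $1,070.00 − $145.15 = $924.85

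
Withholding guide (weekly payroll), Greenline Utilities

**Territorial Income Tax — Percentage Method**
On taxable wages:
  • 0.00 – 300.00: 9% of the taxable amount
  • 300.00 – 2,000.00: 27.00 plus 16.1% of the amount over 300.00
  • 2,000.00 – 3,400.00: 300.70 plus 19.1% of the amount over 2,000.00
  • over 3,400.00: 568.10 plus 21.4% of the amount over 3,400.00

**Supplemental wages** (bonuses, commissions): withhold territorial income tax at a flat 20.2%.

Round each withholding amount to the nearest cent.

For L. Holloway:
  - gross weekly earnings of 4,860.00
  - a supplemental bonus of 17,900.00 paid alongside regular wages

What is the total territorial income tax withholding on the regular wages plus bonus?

Territorial Income Tax: taxable = 4,860.00
  568.10 + 21.4% × (4,860.00 − 3,400.00) = 568.10 + 21.4% × 1,460.00 = 880.54
Supplemental (20.2% flat on bonus): 20.2% × 17,900.00 = 3,615.80
Total territorial income tax: 880.54 + 3,615.80 = 4,496.34

4,496.34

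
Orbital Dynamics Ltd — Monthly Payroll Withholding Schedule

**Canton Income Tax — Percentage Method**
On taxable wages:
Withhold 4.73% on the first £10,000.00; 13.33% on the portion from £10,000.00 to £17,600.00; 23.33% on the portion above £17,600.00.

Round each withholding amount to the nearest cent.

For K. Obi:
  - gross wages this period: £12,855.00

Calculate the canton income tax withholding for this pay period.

£853.57

Canton Income Tax: taxable = £12,855.00
  £473.00 + 13.33% × (£12,855.00 − £10,000.00) = £473.00 + 13.33% × £2,855.00 = £853.57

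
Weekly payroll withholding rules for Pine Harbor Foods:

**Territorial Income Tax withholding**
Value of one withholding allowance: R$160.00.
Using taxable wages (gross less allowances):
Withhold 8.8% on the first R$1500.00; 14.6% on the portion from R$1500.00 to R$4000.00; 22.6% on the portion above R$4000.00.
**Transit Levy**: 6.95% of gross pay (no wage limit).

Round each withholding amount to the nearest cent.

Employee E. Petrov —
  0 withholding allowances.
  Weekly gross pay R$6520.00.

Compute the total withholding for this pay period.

Territorial Income Tax: taxable = R$6520.00
  R$497.00 + 22.6% × (R$6520.00 − R$4000.00) = R$497.00 + 22.6% × R$2520.00 = R$1066.52
Transit Levy: 6.95% × R$6520.00 = R$453.14
Total: R$1066.52 + R$453.14 = R$1519.66

R$1519.66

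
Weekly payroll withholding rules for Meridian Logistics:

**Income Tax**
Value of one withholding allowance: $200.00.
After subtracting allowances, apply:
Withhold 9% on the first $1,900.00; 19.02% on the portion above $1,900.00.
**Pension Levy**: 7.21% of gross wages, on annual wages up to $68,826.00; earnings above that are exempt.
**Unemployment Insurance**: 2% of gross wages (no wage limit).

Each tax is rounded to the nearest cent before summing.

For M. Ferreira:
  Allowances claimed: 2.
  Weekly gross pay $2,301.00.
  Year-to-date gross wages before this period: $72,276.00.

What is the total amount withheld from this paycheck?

Income Tax: taxable = $2,301.00 − 2×$200.00 = $1,901.00
  $171.00 + 19.02% × ($1,901.00 − $1,900.00) = $171.00 + 19.02% × $1.00 = $171.19
Pension Levy: YTD $72,276.00 ≥ cap $68,826.00 → $0.00
Unemployment Insurance: 2% × $2,301.00 = $46.02
Total: $171.19 + $0.00 + $46.02 = $217.21

$217.21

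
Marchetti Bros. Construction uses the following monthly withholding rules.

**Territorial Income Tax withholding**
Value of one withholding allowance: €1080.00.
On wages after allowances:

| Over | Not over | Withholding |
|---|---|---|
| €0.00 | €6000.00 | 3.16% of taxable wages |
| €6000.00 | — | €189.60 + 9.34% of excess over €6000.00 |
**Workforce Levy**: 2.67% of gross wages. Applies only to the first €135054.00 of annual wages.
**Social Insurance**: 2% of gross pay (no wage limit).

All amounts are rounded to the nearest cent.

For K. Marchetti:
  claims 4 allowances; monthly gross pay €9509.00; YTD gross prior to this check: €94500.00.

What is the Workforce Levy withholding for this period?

Workforce Levy: 2.67% × €9509.00 = €253.89

€253.89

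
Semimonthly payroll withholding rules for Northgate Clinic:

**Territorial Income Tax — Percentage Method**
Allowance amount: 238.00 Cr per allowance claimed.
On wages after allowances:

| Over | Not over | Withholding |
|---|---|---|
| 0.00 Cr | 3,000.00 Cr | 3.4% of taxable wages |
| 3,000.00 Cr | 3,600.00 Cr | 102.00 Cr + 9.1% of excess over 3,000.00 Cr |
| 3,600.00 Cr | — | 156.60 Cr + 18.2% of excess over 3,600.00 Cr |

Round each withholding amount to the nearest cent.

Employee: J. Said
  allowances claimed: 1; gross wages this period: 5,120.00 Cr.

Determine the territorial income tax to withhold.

389.92 Cr

Territorial Income Tax: taxable = 5,120.00 Cr − 1×238.00 Cr = 4,882.00 Cr
  156.60 Cr + 18.2% × (4,882.00 Cr − 3,600.00 Cr) = 156.60 Cr + 18.2% × 1,282.00 Cr = 389.92 Cr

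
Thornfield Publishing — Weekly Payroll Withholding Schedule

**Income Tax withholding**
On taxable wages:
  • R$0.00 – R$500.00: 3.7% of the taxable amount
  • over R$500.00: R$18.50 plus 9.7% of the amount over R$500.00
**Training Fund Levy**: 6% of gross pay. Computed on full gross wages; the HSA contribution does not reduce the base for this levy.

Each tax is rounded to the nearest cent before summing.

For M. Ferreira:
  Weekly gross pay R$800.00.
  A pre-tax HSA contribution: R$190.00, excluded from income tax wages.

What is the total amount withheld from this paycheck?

R$77.17

Income Tax: taxable = R$800.00 − R$190.00 = R$610.00
  R$18.50 + 9.7% × (R$610.00 − R$500.00) = R$18.50 + 9.7% × R$110.00 = R$29.17
Training Fund Levy: 6% × R$800.00 = R$48.00
Total: R$29.17 + R$48.00 = R$77.17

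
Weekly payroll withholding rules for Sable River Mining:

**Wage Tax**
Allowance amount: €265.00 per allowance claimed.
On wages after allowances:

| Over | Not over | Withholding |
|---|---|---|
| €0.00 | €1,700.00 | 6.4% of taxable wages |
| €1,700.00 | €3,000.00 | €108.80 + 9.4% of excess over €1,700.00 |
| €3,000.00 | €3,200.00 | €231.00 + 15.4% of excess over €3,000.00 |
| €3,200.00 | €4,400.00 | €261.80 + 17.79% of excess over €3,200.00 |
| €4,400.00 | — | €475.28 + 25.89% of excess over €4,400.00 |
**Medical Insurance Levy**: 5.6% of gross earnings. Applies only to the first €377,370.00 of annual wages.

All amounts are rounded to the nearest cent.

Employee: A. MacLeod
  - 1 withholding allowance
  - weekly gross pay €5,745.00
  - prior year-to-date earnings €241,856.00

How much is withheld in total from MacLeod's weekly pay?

€1,076.61

Wage Tax: taxable = €5,745.00 − 1×€265.00 = €5,480.00
  €475.28 + 25.89% × (€5,480.00 − €4,400.00) = €475.28 + 25.89% × €1,080.00 = €754.89
Medical Insurance Levy: 5.6% × €5,745.00 = €321.72
Total: €754.89 + €321.72 = €1,076.61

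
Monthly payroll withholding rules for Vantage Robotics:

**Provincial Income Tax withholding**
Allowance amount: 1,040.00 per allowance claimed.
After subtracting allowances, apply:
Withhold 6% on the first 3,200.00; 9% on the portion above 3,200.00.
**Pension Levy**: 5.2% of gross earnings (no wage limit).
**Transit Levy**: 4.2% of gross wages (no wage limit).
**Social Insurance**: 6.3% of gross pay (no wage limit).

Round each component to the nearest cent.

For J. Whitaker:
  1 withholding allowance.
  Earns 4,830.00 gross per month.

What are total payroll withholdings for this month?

1,003.41

Provincial Income Tax: taxable = 4,830.00 − 1×1,040.00 = 3,790.00
  192.00 + 9% × (3,790.00 − 3,200.00) = 192.00 + 9% × 590.00 = 245.10
Pension Levy: 5.2% × 4,830.00 = 251.16
Transit Levy: 4.2% × 4,830.00 = 202.86
Social Insurance: 6.3% × 4,830.00 = 304.29
Total: 245.10 + 251.16 + 202.86 + 304.29 = 1,003.41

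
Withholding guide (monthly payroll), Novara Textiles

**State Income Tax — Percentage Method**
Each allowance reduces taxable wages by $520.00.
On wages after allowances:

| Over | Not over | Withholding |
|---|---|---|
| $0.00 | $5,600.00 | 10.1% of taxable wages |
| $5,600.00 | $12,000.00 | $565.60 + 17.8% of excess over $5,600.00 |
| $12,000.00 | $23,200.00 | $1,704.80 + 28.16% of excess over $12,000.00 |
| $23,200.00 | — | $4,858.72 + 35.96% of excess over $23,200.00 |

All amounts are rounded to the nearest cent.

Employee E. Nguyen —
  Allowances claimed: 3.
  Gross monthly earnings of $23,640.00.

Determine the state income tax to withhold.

$4,543.33

State Income Tax: taxable = $23,640.00 − 3×$520.00 = $22,080.00
  $1,704.80 + 28.16% × ($22,080.00 − $12,000.00) = $1,704.80 + 28.16% × $10,080.00 = $4,543.33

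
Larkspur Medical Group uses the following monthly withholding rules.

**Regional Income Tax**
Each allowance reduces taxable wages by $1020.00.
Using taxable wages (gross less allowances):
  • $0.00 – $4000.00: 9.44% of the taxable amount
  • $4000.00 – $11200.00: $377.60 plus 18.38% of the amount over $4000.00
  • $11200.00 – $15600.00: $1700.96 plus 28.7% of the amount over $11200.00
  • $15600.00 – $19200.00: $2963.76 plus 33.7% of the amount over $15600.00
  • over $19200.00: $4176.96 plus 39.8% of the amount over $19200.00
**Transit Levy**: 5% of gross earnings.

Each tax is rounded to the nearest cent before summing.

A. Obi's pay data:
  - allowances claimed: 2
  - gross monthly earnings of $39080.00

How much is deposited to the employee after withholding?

Regional Income Tax: taxable = $39080.00 − 2×$1020.00 = $37040.00
  $4176.96 + 39.8% × ($37040.00 − $19200.00) = $4176.96 + 39.8% × $17840.00 = $11277.28
Transit Levy: 5% × $39080.00 = $1954.00
Total withheld: $11277.28 + $1954.00 = $13231.28
Net pay: $39080.00 − $13231.28 = $25848.72

$25848.72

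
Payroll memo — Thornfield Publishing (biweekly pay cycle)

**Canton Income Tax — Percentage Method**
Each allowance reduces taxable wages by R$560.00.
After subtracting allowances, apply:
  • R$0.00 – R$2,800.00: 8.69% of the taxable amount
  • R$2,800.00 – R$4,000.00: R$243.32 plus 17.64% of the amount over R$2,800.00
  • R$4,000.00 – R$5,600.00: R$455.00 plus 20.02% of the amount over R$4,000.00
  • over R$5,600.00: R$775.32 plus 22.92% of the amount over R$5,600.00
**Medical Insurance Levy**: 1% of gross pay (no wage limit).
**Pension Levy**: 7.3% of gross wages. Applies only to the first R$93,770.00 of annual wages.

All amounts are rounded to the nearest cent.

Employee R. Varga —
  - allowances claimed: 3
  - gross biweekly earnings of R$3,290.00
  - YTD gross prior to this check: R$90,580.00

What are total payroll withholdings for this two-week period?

R$405.68

Canton Income Tax: taxable = R$3,290.00 − 3×R$560.00 = R$1,610.00
  8.69% × R$1,610.00 = R$139.91
Medical Insurance Levy: 1% × R$3,290.00 = R$32.90
Pension Levy: cap R$93,770.00 − YTD R$90,580.00 = R$3,190.00 subject; 7.3% × R$3,190.00 = R$232.87
Total: R$139.91 + R$32.90 + R$232.87 = R$405.68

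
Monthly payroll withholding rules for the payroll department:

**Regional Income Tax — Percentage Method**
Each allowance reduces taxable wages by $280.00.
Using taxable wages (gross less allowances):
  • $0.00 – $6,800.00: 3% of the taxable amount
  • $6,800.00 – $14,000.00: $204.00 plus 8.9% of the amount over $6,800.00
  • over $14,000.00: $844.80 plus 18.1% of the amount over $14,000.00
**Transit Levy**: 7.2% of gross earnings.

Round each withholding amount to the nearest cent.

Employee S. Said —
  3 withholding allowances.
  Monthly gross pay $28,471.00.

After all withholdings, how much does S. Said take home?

Regional Income Tax: taxable = $28,471.00 − 3×$280.00 = $27,631.00
  $844.80 + 18.1% × ($27,631.00 − $14,000.00) = $844.80 + 18.1% × $13,631.00 = $3,312.01
Transit Levy: 7.2% × $28,471.00 = $2,049.91
Total withheld: $3,312.01 + $2,049.91 = $5,361.92
Net pay: $28,471.00 − $5,361.92 = $23,109.08

$23,109.08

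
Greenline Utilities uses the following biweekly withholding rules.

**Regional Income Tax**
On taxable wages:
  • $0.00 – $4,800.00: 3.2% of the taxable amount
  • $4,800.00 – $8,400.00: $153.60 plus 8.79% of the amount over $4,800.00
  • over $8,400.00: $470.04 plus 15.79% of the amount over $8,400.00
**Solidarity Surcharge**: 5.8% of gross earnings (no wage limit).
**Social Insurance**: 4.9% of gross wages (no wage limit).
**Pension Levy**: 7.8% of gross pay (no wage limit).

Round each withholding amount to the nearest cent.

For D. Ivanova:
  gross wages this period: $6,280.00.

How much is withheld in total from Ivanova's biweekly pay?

$1,445.49

Regional Income Tax: taxable = $6,280.00
  $153.60 + 8.79% × ($6,280.00 − $4,800.00) = $153.60 + 8.79% × $1,480.00 = $283.69
Solidarity Surcharge: 5.8% × $6,280.00 = $364.24
Social Insurance: 4.9% × $6,280.00 = $307.72
Pension Levy: 7.8% × $6,280.00 = $489.84
Total: $283.69 + $364.24 + $307.72 + $489.84 = $1,445.49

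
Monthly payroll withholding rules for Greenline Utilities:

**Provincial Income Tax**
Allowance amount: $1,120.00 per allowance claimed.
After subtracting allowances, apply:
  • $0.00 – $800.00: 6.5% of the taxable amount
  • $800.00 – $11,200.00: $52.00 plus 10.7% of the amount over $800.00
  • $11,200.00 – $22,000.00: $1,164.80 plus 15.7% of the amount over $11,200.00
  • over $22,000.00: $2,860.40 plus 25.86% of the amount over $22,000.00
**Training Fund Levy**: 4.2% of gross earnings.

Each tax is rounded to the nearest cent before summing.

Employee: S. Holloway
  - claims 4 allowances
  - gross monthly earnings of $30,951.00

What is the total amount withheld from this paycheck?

Provincial Income Tax: taxable = $30,951.00 − 4×$1,120.00 = $26,471.00
  $2,860.40 + 25.86% × ($26,471.00 − $22,000.00) = $2,860.40 + 25.86% × $4,471.00 = $4,016.60
Training Fund Levy: 4.2% × $30,951.00 = $1,299.94
Total: $4,016.60 + $1,299.94 = $5,316.54

$5,316.54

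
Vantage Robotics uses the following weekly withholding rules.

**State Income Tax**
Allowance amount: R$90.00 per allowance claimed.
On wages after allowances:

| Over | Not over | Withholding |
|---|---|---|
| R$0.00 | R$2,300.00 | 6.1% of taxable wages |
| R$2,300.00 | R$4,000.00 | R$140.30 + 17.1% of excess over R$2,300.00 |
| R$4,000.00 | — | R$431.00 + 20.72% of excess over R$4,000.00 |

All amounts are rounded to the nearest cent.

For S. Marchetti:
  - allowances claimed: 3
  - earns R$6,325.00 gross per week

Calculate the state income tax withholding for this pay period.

R$856.80

State Income Tax: taxable = R$6,325.00 − 3×R$90.00 = R$6,055.00
  R$431.00 + 20.72% × (R$6,055.00 − R$4,000.00) = R$431.00 + 20.72% × R$2,055.00 = R$856.80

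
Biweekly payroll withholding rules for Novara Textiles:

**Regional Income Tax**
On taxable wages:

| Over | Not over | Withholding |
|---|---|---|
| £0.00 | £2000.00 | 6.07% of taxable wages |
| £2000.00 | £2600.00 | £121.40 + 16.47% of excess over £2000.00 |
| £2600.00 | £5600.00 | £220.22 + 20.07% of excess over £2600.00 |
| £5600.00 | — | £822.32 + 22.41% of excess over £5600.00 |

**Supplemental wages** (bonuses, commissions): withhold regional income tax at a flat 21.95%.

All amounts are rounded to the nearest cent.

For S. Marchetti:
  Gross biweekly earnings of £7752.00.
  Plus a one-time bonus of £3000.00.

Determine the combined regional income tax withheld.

Regional Income Tax: taxable = £7752.00
  £822.32 + 22.41% × (£7752.00 − £5600.00) = £822.32 + 22.41% × £2152.00 = £1304.58
Supplemental (21.95% flat on bonus): 21.95% × £3000.00 = £658.50
Total regional income tax: £1304.58 + £658.50 = £1963.08

£1963.08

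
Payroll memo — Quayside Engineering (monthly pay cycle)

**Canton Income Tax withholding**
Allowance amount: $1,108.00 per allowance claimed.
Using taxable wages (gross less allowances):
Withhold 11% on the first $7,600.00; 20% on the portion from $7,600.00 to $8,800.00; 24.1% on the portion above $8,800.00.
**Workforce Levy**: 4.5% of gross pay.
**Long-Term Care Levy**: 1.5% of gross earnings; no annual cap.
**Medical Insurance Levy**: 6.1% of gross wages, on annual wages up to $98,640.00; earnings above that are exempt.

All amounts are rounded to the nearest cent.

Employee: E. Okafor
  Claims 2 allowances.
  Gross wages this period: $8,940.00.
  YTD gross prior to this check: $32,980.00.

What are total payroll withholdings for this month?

Canton Income Tax: taxable = $8,940.00 − 2×$1,108.00 = $6,724.00
  11% × $6,724.00 = $739.64
Workforce Levy: 4.5% × $8,940.00 = $402.30
Long-Term Care Levy: 1.5% × $8,940.00 = $134.10
Medical Insurance Levy: 6.1% × $8,940.00 = $545.34
Total: $739.64 + $402.30 + $134.10 + $545.34 = $1,821.38

$1,821.38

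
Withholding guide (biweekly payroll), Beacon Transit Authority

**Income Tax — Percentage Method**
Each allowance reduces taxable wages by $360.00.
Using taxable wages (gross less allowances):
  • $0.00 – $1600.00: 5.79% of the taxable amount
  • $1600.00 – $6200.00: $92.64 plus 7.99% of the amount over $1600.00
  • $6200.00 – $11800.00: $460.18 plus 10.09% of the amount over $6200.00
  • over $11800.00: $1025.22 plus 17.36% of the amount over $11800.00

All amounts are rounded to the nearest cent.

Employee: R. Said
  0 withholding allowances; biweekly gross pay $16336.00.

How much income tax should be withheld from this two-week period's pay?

$1812.67

Income Tax: taxable = $16336.00
  $1025.22 + 17.36% × ($16336.00 − $11800.00) = $1025.22 + 17.36% × $4536.00 = $1812.67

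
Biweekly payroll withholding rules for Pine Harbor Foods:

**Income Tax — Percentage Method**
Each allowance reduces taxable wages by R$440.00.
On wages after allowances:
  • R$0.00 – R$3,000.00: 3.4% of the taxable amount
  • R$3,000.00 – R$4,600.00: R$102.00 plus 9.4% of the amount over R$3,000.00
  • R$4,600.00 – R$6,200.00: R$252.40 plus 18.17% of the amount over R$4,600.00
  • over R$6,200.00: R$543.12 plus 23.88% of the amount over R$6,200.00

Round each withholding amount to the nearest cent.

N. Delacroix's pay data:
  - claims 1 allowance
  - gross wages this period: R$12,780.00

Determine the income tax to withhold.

R$2,009.35

Income Tax: taxable = R$12,780.00 − 1×R$440.00 = R$12,340.00
  R$543.12 + 23.88% × (R$12,340.00 − R$6,200.00) = R$543.12 + 23.88% × R$6,140.00 = R$2,009.35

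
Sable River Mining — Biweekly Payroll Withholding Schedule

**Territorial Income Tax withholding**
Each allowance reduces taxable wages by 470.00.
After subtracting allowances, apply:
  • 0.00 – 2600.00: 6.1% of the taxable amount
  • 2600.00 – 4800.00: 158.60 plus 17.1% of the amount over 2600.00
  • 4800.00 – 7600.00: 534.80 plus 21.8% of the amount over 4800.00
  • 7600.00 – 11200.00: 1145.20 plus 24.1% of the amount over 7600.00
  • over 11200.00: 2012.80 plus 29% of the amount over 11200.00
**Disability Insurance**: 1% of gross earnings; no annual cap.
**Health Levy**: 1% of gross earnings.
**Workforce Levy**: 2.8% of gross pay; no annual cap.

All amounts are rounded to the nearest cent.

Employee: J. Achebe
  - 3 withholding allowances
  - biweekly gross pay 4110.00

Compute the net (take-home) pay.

3737.02

Territorial Income Tax: taxable = 4110.00 − 3×470.00 = 2700.00
  158.60 + 17.1% × (2700.00 − 2600.00) = 158.60 + 17.1% × 100.00 = 175.70
Disability Insurance: 1% × 4110.00 = 41.10
Health Levy: 1% × 4110.00 = 41.10
Workforce Levy: 2.8% × 4110.00 = 115.08
Total withheld: 175.70 + 41.10 + 41.10 + 115.08 = 372.98
Net pay: 4110.00 − 372.98 = 3737.02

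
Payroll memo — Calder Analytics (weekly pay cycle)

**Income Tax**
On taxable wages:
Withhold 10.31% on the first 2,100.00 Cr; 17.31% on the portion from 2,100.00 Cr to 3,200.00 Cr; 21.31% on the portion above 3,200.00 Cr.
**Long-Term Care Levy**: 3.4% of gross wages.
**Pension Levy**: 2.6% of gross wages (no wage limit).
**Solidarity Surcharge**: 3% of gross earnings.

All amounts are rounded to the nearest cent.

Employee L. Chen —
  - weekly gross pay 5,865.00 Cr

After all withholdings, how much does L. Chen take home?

4,362.32 Cr

Income Tax: taxable = 5,865.00 Cr
  406.92 Cr + 21.31% × (5,865.00 Cr − 3,200.00 Cr) = 406.92 Cr + 21.31% × 2,665.00 Cr = 974.83 Cr
Long-Term Care Levy: 3.4% × 5,865.00 Cr = 199.41 Cr
Pension Levy: 2.6% × 5,865.00 Cr = 152.49 Cr
Solidarity Surcharge: 3% × 5,865.00 Cr = 175.95 Cr
Total withheld: 974.83 Cr + 199.41 Cr + 152.49 Cr + 175.95 Cr = 1,502.68 Cr
Net pay: 5,865.00 Cr − 1,502.68 Cr = 4,362.32 Cr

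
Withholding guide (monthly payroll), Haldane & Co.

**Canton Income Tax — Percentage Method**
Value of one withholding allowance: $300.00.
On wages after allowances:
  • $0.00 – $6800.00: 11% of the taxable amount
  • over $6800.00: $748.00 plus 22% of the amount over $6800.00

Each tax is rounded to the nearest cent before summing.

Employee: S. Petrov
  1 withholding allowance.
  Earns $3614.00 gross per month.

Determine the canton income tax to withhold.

$364.54

Canton Income Tax: taxable = $3614.00 − 1×$300.00 = $3314.00
  11% × $3314.00 = $364.54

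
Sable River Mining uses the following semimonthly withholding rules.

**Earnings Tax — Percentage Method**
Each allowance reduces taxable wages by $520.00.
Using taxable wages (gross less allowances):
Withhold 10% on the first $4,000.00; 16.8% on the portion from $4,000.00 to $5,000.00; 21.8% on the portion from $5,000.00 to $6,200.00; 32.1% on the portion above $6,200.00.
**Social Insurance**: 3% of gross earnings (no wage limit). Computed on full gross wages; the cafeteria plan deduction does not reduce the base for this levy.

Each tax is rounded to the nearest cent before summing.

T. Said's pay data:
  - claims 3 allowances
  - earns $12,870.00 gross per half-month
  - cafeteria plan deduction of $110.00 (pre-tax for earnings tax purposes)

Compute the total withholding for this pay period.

$2,820.70

Earnings Tax: taxable = $12,870.00 − $110.00 − 3×$520.00 = $11,200.00
  $829.60 + 32.1% × ($11,200.00 − $6,200.00) = $829.60 + 32.1% × $5,000.00 = $2,434.60
Social Insurance: 3% × $12,870.00 = $386.10
Total: $2,434.60 + $386.10 = $2,820.70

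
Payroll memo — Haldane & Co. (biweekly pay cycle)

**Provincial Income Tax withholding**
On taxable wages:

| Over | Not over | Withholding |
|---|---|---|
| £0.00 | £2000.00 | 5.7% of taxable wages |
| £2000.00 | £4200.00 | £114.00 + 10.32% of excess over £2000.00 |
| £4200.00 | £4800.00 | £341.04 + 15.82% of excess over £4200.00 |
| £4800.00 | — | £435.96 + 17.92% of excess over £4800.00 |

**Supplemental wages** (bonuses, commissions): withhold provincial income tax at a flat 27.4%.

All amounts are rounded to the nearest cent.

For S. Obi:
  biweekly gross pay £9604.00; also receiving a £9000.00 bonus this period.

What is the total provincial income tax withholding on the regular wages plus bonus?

Provincial Income Tax: taxable = £9604.00
  £435.96 + 17.92% × (£9604.00 − £4800.00) = £435.96 + 17.92% × £4804.00 = £1296.84
Supplemental (27.4% flat on bonus): 27.4% × £9000.00 = £2466.00
Total provincial income tax: £1296.84 + £2466.00 = £3762.84

£3762.84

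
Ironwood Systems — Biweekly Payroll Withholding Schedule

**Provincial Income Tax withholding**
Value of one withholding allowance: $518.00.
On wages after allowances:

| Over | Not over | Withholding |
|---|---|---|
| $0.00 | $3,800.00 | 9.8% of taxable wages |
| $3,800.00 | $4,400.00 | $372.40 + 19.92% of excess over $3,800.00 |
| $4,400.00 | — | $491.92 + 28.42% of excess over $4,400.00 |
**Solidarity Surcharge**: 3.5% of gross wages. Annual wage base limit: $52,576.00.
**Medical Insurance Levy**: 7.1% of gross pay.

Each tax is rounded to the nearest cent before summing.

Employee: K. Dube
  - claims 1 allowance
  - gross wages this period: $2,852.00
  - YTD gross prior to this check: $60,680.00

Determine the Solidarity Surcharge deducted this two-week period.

$0.00

Solidarity Surcharge: YTD $60,680.00 ≥ cap $52,576.00 → $0.00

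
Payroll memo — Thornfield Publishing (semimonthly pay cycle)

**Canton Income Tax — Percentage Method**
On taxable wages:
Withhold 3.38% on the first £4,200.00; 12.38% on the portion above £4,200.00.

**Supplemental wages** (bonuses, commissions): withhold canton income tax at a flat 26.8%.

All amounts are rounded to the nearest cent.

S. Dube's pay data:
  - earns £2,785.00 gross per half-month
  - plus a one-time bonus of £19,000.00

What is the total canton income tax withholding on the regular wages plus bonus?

£5,186.13

Canton Income Tax: taxable = £2,785.00
  3.38% × £2,785.00 = £94.13
Supplemental (26.8% flat on bonus): 26.8% × £19,000.00 = £5,092.00
Total canton income tax: £94.13 + £5,092.00 = £5,186.13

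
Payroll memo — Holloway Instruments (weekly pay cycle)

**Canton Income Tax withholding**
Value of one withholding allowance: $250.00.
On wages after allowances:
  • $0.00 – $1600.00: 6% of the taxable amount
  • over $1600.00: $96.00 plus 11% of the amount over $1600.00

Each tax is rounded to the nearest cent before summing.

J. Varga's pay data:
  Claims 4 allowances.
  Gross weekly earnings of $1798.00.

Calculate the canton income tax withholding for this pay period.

$47.88

Canton Income Tax: taxable = $1798.00 − 4×$250.00 = $798.00
  6% × $798.00 = $47.88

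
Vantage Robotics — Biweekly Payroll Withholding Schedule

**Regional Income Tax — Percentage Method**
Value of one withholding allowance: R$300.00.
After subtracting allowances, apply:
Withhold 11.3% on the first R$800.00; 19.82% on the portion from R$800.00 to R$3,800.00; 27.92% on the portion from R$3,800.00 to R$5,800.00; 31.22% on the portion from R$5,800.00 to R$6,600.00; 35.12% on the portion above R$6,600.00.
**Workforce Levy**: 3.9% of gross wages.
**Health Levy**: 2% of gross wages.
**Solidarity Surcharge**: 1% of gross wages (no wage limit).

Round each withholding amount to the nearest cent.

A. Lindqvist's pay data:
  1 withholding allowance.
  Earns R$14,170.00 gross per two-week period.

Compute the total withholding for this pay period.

R$5,024.11

Regional Income Tax: taxable = R$14,170.00 − 1×R$300.00 = R$13,870.00
  R$1,493.16 + 35.12% × (R$13,870.00 − R$6,600.00) = R$1,493.16 + 35.12% × R$7,270.00 = R$4,046.38
Workforce Levy: 3.9% × R$14,170.00 = R$552.63
Health Levy: 2% × R$14,170.00 = R$283.40
Solidarity Surcharge: 1% × R$14,170.00 = R$141.70
Total: R$4,046.38 + R$552.63 + R$283.40 + R$141.70 = R$5,024.11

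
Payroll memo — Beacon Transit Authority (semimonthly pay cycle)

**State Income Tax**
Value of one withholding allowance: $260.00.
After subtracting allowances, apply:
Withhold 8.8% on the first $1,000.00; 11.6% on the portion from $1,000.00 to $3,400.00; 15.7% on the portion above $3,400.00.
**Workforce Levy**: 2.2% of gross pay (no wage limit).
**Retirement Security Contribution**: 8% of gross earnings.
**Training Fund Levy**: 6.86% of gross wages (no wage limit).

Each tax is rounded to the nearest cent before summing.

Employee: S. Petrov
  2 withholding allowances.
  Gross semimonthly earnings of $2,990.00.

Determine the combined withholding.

State Income Tax: taxable = $2,990.00 − 2×$260.00 = $2,470.00
  $88.00 + 11.6% × ($2,470.00 − $1,000.00) = $88.00 + 11.6% × $1,470.00 = $258.52
Workforce Levy: 2.2% × $2,990.00 = $65.78
Retirement Security Contribution: 8% × $2,990.00 = $239.20
Training Fund Levy: 6.86% × $2,990.00 = $205.11
Total: $258.52 + $65.78 + $239.20 + $205.11 = $768.61

$768.61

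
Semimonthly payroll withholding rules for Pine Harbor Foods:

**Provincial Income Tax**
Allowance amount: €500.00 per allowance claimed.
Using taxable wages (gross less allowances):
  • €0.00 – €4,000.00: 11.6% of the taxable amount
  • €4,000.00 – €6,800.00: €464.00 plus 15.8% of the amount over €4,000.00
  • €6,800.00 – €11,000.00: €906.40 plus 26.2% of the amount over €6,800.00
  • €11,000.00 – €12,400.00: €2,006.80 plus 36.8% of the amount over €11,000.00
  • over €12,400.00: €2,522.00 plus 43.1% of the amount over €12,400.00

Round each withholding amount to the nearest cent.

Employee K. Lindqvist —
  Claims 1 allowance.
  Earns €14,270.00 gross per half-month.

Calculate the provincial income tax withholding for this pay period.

€3,112.47

Provincial Income Tax: taxable = €14,270.00 − 1×€500.00 = €13,770.00
  €2,522.00 + 43.1% × (€13,770.00 − €12,400.00) = €2,522.00 + 43.1% × €1,370.00 = €3,112.47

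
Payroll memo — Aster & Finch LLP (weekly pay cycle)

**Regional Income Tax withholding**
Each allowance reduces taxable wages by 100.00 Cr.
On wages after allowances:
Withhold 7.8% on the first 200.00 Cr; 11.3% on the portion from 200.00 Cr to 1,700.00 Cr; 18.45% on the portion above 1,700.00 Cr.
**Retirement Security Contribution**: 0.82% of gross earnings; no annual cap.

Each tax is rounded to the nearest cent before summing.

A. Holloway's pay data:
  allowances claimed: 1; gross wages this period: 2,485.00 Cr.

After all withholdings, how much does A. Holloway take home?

2,153.14 Cr

Regional Income Tax: taxable = 2,485.00 Cr − 1×100.00 Cr = 2,385.00 Cr
  185.10 Cr + 18.45% × (2,385.00 Cr − 1,700.00 Cr) = 185.10 Cr + 18.45% × 685.00 Cr = 311.48 Cr
Retirement Security Contribution: 0.82% × 2,485.00 Cr = 20.38 Cr
Total withheld: 311.48 Cr + 20.38 Cr = 331.86 Cr
Net pay: 2,485.00 Cr − 331.86 Cr = 2,153.14 Cr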